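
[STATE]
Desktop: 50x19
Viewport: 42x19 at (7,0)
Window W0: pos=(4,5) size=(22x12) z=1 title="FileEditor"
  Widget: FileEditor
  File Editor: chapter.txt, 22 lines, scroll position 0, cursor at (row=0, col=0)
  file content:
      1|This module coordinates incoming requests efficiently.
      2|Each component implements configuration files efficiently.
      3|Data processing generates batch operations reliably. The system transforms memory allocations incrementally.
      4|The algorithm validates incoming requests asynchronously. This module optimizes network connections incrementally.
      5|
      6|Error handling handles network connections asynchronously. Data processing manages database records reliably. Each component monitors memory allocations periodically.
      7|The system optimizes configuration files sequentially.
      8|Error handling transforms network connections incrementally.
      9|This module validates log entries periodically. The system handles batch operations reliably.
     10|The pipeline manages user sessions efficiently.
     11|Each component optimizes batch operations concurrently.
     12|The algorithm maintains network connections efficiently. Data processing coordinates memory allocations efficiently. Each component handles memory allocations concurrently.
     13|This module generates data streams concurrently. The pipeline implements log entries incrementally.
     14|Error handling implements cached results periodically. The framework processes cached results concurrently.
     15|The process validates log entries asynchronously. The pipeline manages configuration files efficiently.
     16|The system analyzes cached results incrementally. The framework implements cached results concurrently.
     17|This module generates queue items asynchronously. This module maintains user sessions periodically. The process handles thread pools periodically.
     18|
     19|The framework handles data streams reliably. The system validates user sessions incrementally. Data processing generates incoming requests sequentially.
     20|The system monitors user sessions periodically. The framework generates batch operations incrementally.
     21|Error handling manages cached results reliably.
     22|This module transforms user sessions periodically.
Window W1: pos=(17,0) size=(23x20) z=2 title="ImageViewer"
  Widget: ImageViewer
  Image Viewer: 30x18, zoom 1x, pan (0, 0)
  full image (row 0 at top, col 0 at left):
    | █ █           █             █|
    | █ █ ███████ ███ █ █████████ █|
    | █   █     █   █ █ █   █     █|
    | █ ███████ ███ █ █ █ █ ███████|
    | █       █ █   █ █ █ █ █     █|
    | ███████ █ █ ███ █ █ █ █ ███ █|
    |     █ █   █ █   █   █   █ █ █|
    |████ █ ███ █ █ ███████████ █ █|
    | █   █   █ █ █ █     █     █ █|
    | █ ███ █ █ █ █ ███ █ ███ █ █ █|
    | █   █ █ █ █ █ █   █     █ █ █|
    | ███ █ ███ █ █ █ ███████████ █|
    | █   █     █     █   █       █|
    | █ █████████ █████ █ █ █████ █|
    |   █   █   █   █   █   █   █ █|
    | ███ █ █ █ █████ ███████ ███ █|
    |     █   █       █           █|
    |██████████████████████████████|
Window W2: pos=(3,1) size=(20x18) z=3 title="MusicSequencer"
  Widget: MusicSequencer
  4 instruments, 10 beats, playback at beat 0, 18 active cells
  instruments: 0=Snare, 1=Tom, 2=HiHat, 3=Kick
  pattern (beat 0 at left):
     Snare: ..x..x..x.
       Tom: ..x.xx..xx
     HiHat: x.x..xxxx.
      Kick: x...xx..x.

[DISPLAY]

          ┏━━━━━━━━━━━━━━━━━━━━━┓         
━━━━━━━━━━━━━━━┓eViewer         ┃         
sicSequencer   ┃────────────────┨         
───────────────┨          █     ┃         
   ▼123456789  ┃███████ ███ █ ██┃         
are··█··█··█·  ┃█     █   █ █ █ ┃         
Tom··█·██··██  ┃█████ ███ █ █ █ ┃         
Hat█·█··████·  ┃    █ █   █ █ █ ┃         
ick█···██··█·  ┃███ █ █ ███ █ █ ┃         
               ┃█ █   █ █   █   ┃         
               ┃█ ███ █ █ ██████┃         
               ┃█   █ █ █ █     ┃         
               ┃█ █ █ █ █ ███ █ ┃         
               ┃█ █ █ █ █ █   █ ┃         
               ┃█ ███ █ █ █ ████┃         
               ┃█     █     █   ┃         
               ┃███████ █████ █ ┃         
               ┃  █   █   █   █ ┃         
━━━━━━━━━━━━━━━┛█ █ █ █████ ████┃         


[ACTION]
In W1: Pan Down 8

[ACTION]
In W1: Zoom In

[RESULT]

          ┏━━━━━━━━━━━━━━━━━━━━━┓         
━━━━━━━━━━━━━━━┓eViewer         ┃         
sicSequencer   ┃────────────────┨         
───────────────┨             ██ ┃         
   ▼123456789  ┃             ██ ┃         
are··█··█··█·  ┃███████████  ██ ┃         
Tom··█·██··██  ┃███████████  ██ ┃         
Hat█·█··████·  ┃     ██  ██     ┃         
ick█···██··█·  ┃     ██  ██     ┃         
               ┃███  ██  ██████ ┃         
               ┃███  ██  ██████ ┃         
               ┃     ██      ██ ┃         
               ┃     ██      ██ ┃         
               ┃ ██████  ██  ██ ┃         
               ┃ ██████  ██  ██ ┃         
               ┃     ██  ██  ██ ┃         
               ┃     ██  ██  ██ ┃         
               ┃███  ██  ██████ ┃         
━━━━━━━━━━━━━━━┛███  ██  ██████ ┃         


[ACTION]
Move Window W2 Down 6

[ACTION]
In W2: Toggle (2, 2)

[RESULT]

          ┏━━━━━━━━━━━━━━━━━━━━━┓         
━━━━━━━━━━━━━━━┓eViewer         ┃         
sicSequencer   ┃────────────────┨         
───────────────┨             ██ ┃         
   ▼123456789  ┃             ██ ┃         
are··█··█··█·  ┃███████████  ██ ┃         
Tom··█·██··██  ┃███████████  ██ ┃         
Hat█····████·  ┃     ██  ██     ┃         
ick█···██··█·  ┃     ██  ██     ┃         
               ┃███  ██  ██████ ┃         
               ┃███  ██  ██████ ┃         
               ┃     ██      ██ ┃         
               ┃     ██      ██ ┃         
               ┃ ██████  ██  ██ ┃         
               ┃ ██████  ██  ██ ┃         
               ┃     ██  ██  ██ ┃         
               ┃     ██  ██  ██ ┃         
               ┃███  ██  ██████ ┃         
━━━━━━━━━━━━━━━┛███  ██  ██████ ┃         


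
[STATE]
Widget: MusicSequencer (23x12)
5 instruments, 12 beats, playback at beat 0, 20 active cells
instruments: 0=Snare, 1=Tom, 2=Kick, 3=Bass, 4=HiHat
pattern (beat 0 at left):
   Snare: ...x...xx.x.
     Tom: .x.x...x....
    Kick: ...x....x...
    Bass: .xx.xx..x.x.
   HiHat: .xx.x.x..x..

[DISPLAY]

      ▼12345678901     
 Snare···█···██·█·     
   Tom·█·█···█····     
  Kick···█····█···     
  Bass·██·██··█·█·     
 HiHat·██·█·█··█··     
                       
                       
                       
                       
                       
                       


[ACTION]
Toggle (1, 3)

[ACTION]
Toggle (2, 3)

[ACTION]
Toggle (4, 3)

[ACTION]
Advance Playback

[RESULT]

      0▼2345678901     
 Snare···█···██·█·     
   Tom·█·····█····     
  Kick········█···     
  Bass·██·██··█·█·     
 HiHat·████·█··█··     
                       
                       
                       
                       
                       
                       


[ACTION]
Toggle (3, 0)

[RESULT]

      0▼2345678901     
 Snare···█···██·█·     
   Tom·█·····█····     
  Kick········█···     
  Bass███·██··█·█·     
 HiHat·████·█··█··     
                       
                       
                       
                       
                       
                       


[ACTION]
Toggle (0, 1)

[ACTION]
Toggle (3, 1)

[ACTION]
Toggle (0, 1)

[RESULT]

      0▼2345678901     
 Snare···█···██·█·     
   Tom·█·····█····     
  Kick········█···     
  Bass█·█·██··█·█·     
 HiHat·████·█··█··     
                       
                       
                       
                       
                       
                       


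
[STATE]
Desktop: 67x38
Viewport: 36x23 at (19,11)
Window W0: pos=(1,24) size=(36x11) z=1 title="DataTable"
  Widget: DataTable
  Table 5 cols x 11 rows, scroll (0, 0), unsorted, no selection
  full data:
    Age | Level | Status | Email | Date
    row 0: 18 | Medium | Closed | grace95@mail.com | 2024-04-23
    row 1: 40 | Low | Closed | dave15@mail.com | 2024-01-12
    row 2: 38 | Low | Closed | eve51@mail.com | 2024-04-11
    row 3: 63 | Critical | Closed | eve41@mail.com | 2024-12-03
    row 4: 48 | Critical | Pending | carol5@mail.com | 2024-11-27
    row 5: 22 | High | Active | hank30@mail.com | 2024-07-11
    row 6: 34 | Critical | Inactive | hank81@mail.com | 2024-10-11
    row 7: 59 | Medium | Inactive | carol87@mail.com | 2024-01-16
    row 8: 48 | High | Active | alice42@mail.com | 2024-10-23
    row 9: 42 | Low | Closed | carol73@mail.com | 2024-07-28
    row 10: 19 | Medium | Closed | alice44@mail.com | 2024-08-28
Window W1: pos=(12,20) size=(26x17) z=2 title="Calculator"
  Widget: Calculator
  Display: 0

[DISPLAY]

                                    
                                    
                                    
                                    
                                    
                                    
                                    
                                    
                                    
━━━━━━━━━━━━━━━━━━┓                 
lator             ┃                 
──────────────────┨                 
                 0┃                 
──┬───┬───┐       ┃                 
8 │ 9 │ ÷ │       ┃                 
──┼───┼───┤       ┃                 
5 │ 6 │ × │       ┃                 
──┼───┼───┤       ┃                 
2 │ 3 │ - │       ┃                 
──┼───┼───┤       ┃                 
. │ = │ + │       ┃                 
──┼───┼───┤       ┃                 
MC│ MR│ M+│       ┃                 


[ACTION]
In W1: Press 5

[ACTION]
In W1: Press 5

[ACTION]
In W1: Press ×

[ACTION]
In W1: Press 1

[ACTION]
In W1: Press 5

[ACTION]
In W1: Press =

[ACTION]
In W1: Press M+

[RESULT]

                                    
                                    
                                    
                                    
                                    
                                    
                                    
                                    
                                    
━━━━━━━━━━━━━━━━━━┓                 
lator             ┃                 
──────────────────┨                 
               825┃                 
──┬───┬───┐       ┃                 
8 │ 9 │ ÷ │       ┃                 
──┼───┼───┤       ┃                 
5 │ 6 │ × │       ┃                 
──┼───┼───┤       ┃                 
2 │ 3 │ - │       ┃                 
──┼───┼───┤       ┃                 
. │ = │ + │       ┃                 
──┼───┼───┤       ┃                 
MC│ MR│ M+│       ┃                 


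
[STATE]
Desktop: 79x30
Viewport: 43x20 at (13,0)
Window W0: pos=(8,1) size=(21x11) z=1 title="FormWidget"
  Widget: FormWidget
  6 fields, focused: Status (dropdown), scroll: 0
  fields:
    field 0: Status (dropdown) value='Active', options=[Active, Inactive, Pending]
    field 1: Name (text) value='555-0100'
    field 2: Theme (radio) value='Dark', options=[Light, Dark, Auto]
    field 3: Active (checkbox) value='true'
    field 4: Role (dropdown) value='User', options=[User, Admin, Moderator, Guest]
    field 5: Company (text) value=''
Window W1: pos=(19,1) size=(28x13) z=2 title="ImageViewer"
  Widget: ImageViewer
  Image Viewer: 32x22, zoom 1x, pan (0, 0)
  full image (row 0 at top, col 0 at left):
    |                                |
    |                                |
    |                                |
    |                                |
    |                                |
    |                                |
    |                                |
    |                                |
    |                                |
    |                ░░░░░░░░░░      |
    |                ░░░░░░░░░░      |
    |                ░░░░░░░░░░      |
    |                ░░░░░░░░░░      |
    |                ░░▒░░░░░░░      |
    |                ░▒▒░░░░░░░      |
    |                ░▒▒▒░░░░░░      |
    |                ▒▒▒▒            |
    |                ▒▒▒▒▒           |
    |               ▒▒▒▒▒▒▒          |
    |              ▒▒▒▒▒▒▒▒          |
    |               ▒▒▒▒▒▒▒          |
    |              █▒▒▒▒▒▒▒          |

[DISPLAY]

                                           
━━━━━━┏━━━━━━━━━━━━━━━━━━━━━━━━━━┓         
mWidge┃ ImageViewer              ┃         
──────┠──────────────────────────┨         
atus: ┃                          ┃         
me:   ┃                          ┃         
eme:  ┃                          ┃         
tive: ┃                          ┃         
le:   ┃                          ┃         
mpany:┃                          ┃         
      ┃                          ┃         
━━━━━━┃                          ┃         
      ┃                          ┃         
      ┗━━━━━━━━━━━━━━━━━━━━━━━━━━┛         
                                           
                                           
                                           
                                           
                                           
                                           


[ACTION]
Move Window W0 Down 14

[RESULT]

                                           
      ┏━━━━━━━━━━━━━━━━━━━━━━━━━━┓         
      ┃ ImageViewer              ┃         
      ┠──────────────────────────┨         
      ┃                          ┃         
      ┃                          ┃         
      ┃                          ┃         
      ┃                          ┃         
      ┃                          ┃         
      ┃                          ┃         
      ┃                          ┃         
      ┃                          ┃         
      ┃                          ┃         
      ┗━━━━━━━━━━━━━━━━━━━━━━━━━━┛         
                                           
━━━━━━━━━━━━━━━┓                           
mWidget        ┃                           
───────────────┨                           
atus:     [Ac▼]┃                           
me:       [555]┃                           


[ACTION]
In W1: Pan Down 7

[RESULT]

                                           
      ┏━━━━━━━━━━━━━━━━━━━━━━━━━━┓         
      ┃ ImageViewer              ┃         
      ┠──────────────────────────┨         
      ┃                          ┃         
      ┃                          ┃         
      ┃                ░░░░░░░░░░┃         
      ┃                ░░░░░░░░░░┃         
      ┃                ░░░░░░░░░░┃         
      ┃                ░░░░░░░░░░┃         
      ┃                ░░▒░░░░░░░┃         
      ┃                ░▒▒░░░░░░░┃         
      ┃                ░▒▒▒░░░░░░┃         
      ┗━━━━━━━━━━━━━━━━━━━━━━━━━━┛         
                                           
━━━━━━━━━━━━━━━┓                           
mWidget        ┃                           
───────────────┨                           
atus:     [Ac▼]┃                           
me:       [555]┃                           


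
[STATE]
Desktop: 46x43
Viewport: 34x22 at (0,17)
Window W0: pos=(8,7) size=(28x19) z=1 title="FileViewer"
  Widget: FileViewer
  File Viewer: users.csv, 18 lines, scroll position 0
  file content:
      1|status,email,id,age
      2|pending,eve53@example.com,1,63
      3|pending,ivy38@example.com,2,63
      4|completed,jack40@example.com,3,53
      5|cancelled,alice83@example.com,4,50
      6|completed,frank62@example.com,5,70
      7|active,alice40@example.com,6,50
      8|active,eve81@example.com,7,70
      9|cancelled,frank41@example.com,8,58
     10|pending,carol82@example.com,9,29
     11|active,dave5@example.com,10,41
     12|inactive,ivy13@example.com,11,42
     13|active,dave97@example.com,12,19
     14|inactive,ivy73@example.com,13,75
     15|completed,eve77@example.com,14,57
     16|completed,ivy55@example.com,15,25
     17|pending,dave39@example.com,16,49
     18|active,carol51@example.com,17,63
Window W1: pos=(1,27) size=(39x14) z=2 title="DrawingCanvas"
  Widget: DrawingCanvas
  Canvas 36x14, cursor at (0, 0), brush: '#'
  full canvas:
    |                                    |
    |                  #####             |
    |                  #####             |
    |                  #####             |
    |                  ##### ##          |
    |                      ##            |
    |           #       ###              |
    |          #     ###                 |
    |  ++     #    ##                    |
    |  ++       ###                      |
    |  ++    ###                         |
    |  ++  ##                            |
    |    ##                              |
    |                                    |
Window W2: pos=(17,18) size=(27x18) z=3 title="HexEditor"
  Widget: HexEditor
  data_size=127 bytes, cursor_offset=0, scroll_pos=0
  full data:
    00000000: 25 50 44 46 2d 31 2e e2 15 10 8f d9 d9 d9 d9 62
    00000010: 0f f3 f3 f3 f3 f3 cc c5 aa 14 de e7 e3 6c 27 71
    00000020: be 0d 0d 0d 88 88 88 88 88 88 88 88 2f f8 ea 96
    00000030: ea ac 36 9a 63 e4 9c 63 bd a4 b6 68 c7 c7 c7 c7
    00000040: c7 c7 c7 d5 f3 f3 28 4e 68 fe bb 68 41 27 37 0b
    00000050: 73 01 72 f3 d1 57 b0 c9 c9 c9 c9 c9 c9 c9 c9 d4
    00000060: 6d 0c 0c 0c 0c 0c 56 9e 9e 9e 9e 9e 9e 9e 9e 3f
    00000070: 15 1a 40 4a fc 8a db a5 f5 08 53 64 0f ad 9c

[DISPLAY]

        ┃active,eve81@example.com,
        ┃cancelle┏━━━━━━━━━━━━━━━━
        ┃pending,┃ HexEditor      
        ┃active,d┠────────────────
        ┃inactive┃00000000  25 50 
        ┃active,d┃00000010  0f f3 
        ┃inactive┃00000020  be 0d 
        ┃complete┃00000030  ea ac 
        ┗━━━━━━━━┃00000040  c7 c7 
                 ┃00000050  73 01 
 ┏━━━━━━━━━━━━━━━┃00000060  6d 0c 
 ┃ DrawingCanvas ┃00000070  15 1a 
 ┠───────────────┃                
 ┃+              ┃                
 ┃               ┃                
 ┃               ┃                
 ┃               ┃                
 ┃               ┃                
 ┃               ┗━━━━━━━━━━━━━━━━
 ┃           #       ###          
 ┃          #     ###             
 ┃  ++     #    ##                


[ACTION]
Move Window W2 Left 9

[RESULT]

        ┃active,eve81@example.com,
        ┏━━━━━━━━━━━━━━━━━━━━━━━━━
        ┃ HexEditor               
        ┠─────────────────────────
        ┃00000000  25 50 44 46 2d 
        ┃00000010  0f f3 f3 f3 f3 
        ┃00000020  be 0d 0d 0d 88 
        ┃00000030  ea ac 36 9a 63 
        ┃00000040  c7 c7 c7 d5 f3 
        ┃00000050  73 01 72 f3 d1 
 ┏━━━━━━┃00000060  6d 0c 0c 0c 0c 
 ┃ Drawi┃00000070  15 1a 40 4a fc 
 ┠──────┃                         
 ┃+     ┃                         
 ┃      ┃                         
 ┃      ┃                         
 ┃      ┃                         
 ┃      ┃                         
 ┃      ┗━━━━━━━━━━━━━━━━━━━━━━━━━
 ┃           #       ###          
 ┃          #     ###             
 ┃  ++     #    ##                


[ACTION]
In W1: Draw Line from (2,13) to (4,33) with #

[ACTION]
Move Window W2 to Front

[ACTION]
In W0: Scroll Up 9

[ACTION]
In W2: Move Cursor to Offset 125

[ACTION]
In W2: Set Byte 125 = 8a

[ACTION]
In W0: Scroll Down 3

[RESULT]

        ┃active,dave5@example.com,
        ┏━━━━━━━━━━━━━━━━━━━━━━━━━
        ┃ HexEditor               
        ┠─────────────────────────
        ┃00000000  25 50 44 46 2d 
        ┃00000010  0f f3 f3 f3 f3 
        ┃00000020  be 0d 0d 0d 88 
        ┃00000030  ea ac 36 9a 63 
        ┃00000040  c7 c7 c7 d5 f3 
        ┃00000050  73 01 72 f3 d1 
 ┏━━━━━━┃00000060  6d 0c 0c 0c 0c 
 ┃ Drawi┃00000070  15 1a 40 4a fc 
 ┠──────┃                         
 ┃+     ┃                         
 ┃      ┃                         
 ┃      ┃                         
 ┃      ┃                         
 ┃      ┃                         
 ┃      ┗━━━━━━━━━━━━━━━━━━━━━━━━━
 ┃           #       ###          
 ┃          #     ###             
 ┃  ++     #    ##                


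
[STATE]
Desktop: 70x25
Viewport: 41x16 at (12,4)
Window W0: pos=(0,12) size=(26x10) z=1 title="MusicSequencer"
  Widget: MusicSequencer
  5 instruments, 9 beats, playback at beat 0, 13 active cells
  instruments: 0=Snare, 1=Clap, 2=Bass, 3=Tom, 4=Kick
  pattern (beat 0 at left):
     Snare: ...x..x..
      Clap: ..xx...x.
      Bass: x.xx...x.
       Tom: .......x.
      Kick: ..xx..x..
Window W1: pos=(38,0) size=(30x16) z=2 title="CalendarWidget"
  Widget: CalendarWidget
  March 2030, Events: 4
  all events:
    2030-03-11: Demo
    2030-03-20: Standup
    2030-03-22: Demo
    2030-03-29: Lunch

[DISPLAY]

                          ┃Mo Tu We Th Fr
                          ┃             1
                          ┃ 4  5  6  7  8
                          ┃11* 12 13 14 1
                          ┃18 19 20* 21 2
                          ┃25 26 27 28 29
                          ┃              
                          ┃              
━━━━━━━━━━━━━┓            ┃              
ncer         ┃            ┃              
─────────────┨            ┃              
5678         ┃            ┗━━━━━━━━━━━━━━
·█··         ┃                           
··█·         ┃                           
··█·         ┃                           
··█·         ┃                           


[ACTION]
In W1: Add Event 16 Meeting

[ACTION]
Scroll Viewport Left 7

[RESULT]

                                 ┃Mo Tu W
                                 ┃       
                                 ┃ 4  5  
                                 ┃11* 12 
                                 ┃18 19 2
                                 ┃25 26 2
                                 ┃       
                                 ┃       
━━━━━━━━━━━━━━━━━━━━┓            ┃       
icSequencer         ┃            ┃       
────────────────────┨            ┃       
  ▼12345678         ┃            ┗━━━━━━━
re···█··█··         ┃                    
ap··██···█·         ┃                    
ss█·██···█·         ┃                    
om·······█·         ┃                    


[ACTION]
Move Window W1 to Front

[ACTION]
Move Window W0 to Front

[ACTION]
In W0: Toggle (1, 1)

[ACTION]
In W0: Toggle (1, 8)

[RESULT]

                                 ┃Mo Tu W
                                 ┃       
                                 ┃ 4  5  
                                 ┃11* 12 
                                 ┃18 19 2
                                 ┃25 26 2
                                 ┃       
                                 ┃       
━━━━━━━━━━━━━━━━━━━━┓            ┃       
icSequencer         ┃            ┃       
────────────────────┨            ┃       
  ▼12345678         ┃            ┗━━━━━━━
re···█··█··         ┃                    
ap·███···██         ┃                    
ss█·██···█·         ┃                    
om·······█·         ┃                    


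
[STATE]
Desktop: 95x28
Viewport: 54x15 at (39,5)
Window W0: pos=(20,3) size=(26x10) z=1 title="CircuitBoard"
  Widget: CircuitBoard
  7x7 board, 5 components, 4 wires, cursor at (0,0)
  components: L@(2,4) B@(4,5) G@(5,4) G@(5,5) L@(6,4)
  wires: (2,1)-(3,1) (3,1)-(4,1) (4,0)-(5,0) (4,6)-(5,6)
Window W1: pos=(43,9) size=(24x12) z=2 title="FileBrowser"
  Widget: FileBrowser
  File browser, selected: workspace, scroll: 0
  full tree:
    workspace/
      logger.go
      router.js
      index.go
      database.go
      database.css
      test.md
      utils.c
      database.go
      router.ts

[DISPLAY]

──────┨                                               
      ┃                                               
      ┃                                               
      ┃                                               
    ┏━━━━━━━━━━━━━━━━━━━━━━┓                          
    ┃ FileBrowser          ┃                          
  L ┠──────────────────────┨                          
━━━━┃> [-] workspace/      ┃                          
    ┃    logger.go         ┃                          
    ┃    router.js         ┃                          
    ┃    index.go          ┃                          
    ┃    database.go       ┃                          
    ┃    database.css      ┃                          
    ┃    test.md           ┃                          
    ┃    utils.c           ┃                          


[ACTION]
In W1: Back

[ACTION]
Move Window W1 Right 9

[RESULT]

──────┨                                               
      ┃                                               
      ┃                                               
      ┃                                               
      ┃      ┏━━━━━━━━━━━━━━━━━━━━━━┓                 
      ┃      ┃ FileBrowser          ┃                 
  L   ┃      ┠──────────────────────┨                 
━━━━━━┛      ┃> [-] workspace/      ┃                 
             ┃    logger.go         ┃                 
             ┃    router.js         ┃                 
             ┃    index.go          ┃                 
             ┃    database.go       ┃                 
             ┃    database.css      ┃                 
             ┃    test.md           ┃                 
             ┃    utils.c           ┃                 


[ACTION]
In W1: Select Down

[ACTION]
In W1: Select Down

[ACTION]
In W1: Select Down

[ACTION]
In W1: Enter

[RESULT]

──────┨                                               
      ┃                                               
      ┃                                               
      ┃                                               
      ┃      ┏━━━━━━━━━━━━━━━━━━━━━━┓                 
      ┃      ┃ FileBrowser          ┃                 
  L   ┃      ┠──────────────────────┨                 
━━━━━━┛      ┃  [-] workspace/      ┃                 
             ┃    logger.go         ┃                 
             ┃    router.js         ┃                 
             ┃  > index.go          ┃                 
             ┃    database.go       ┃                 
             ┃    database.css      ┃                 
             ┃    test.md           ┃                 
             ┃    utils.c           ┃                 


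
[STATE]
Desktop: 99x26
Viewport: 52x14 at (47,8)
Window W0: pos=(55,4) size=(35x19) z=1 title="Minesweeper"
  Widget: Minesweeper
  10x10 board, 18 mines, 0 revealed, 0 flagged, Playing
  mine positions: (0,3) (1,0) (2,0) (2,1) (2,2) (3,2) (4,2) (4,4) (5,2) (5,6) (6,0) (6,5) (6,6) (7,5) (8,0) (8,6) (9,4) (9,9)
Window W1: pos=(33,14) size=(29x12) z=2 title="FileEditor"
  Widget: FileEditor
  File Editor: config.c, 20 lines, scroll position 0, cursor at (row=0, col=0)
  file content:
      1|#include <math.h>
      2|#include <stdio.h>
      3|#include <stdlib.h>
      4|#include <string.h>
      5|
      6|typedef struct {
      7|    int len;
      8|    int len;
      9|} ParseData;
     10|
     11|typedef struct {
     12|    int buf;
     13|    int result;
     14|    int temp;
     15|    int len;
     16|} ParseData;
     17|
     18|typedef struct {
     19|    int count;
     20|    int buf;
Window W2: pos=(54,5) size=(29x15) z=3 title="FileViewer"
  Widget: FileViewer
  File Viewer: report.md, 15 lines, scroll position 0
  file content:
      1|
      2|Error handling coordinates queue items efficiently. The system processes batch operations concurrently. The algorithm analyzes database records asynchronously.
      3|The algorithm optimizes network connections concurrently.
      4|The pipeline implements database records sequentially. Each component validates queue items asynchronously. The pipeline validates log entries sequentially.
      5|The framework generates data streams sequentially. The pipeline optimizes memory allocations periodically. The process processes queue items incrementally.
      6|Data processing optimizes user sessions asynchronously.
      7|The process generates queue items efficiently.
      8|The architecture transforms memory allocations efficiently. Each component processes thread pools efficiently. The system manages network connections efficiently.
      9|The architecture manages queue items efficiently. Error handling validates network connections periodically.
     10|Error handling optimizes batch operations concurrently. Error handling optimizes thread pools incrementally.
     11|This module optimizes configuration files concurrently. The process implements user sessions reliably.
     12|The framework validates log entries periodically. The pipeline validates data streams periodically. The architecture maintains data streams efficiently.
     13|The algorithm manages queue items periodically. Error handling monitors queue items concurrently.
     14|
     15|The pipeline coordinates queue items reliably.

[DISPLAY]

       ┃                          ▲┃      ┃         
       ┃Error handling coordinates█┃      ┃         
       ┃The algorithm optimizes ne░┃      ┃         
       ┃The pipeline implements da░┃      ┃         
       ┃The framework generates da░┃      ┃         
       ┃Data processing optimizes ░┃      ┃         
━━━━━━━┃The process generates queu░┃      ┃         
       ┃The architecture transform░┃      ┃         
───────┃The architecture manages q░┃      ┃         
h.h>   ┃Error handling optimizes b░┃      ┃         
io.h>  ┃This module optimizes conf▼┃      ┃         
lib.h> ┗━━━━━━━━━━━━━━━━━━━━━━━━━━━┛      ┃         
ing.h>       ░┃                           ┃         
             ░┃                           ┃         


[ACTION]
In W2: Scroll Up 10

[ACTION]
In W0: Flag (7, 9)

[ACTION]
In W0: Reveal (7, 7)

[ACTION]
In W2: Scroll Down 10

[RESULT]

       ┃The framework generates da▲┃      ┃         
       ┃Data processing optimizes ░┃      ┃         
       ┃The process generates queu░┃      ┃         
       ┃The architecture transform░┃      ┃         
       ┃The architecture manages q░┃      ┃         
       ┃Error handling optimizes b░┃      ┃         
━━━━━━━┃This module optimizes conf░┃      ┃         
       ┃The framework validates lo░┃      ┃         
───────┃The algorithm manages queu░┃      ┃         
h.h>   ┃                          █┃      ┃         
io.h>  ┃The pipeline coordinates q▼┃      ┃         
lib.h> ┗━━━━━━━━━━━━━━━━━━━━━━━━━━━┛      ┃         
ing.h>       ░┃                           ┃         
             ░┃                           ┃         


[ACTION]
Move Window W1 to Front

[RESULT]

       ┃The framework generates da▲┃      ┃         
       ┃Data processing optimizes ░┃      ┃         
       ┃The process generates queu░┃      ┃         
       ┃The architecture transform░┃      ┃         
       ┃The architecture manages q░┃      ┃         
       ┃Error handling optimizes b░┃      ┃         
━━━━━━━━━━━━━━┓dule optimizes conf░┃      ┃         
              ┃mework validates lo░┃      ┃         
──────────────┨orithm manages queu░┃      ┃         
h.h>         ▲┃                   █┃      ┃         
io.h>        █┃eline coordinates q▼┃      ┃         
lib.h>       ░┃━━━━━━━━━━━━━━━━━━━━┛      ┃         
ing.h>       ░┃                           ┃         
             ░┃                           ┃         


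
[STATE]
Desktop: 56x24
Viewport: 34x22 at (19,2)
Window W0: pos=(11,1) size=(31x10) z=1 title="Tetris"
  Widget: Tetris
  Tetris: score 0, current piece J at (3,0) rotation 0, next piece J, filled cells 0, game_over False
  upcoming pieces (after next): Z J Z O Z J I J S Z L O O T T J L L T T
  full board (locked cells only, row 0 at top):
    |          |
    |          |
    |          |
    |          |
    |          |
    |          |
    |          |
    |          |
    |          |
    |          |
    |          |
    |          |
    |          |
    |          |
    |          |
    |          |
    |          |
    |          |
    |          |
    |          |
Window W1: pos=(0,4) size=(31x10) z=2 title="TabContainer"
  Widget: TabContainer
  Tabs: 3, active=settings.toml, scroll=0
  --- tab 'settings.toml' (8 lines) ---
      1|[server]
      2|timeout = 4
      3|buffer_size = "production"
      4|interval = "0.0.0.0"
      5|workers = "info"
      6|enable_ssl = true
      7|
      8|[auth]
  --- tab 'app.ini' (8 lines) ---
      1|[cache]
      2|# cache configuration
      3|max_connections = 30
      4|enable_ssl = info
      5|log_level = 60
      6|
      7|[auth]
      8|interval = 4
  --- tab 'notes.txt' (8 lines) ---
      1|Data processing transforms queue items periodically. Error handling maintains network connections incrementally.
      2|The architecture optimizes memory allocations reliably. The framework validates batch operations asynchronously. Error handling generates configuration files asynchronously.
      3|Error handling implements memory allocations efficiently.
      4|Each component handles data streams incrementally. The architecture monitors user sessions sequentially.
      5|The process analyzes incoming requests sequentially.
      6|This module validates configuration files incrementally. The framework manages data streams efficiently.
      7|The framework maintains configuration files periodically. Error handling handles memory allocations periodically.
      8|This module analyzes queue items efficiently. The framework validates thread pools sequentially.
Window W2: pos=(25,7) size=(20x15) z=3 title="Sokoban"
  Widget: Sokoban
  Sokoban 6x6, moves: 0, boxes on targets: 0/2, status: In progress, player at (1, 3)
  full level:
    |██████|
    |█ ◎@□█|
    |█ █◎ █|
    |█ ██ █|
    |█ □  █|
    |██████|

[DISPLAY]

                      ┃           
──────────────────────┨           
━━━━━━━━━━━┓          ┃           
           ┃          ┃           
───────────┨          ┃           
pp.ini┏━━━━━━━━━━━━━━━━━━┓        
──────┃ Sokoban          ┃        
      ┠──────────────────┨        
      ┃██████            ┃        
ductio┃█ ◎@□█            ┃        
0"    ┃█ █◎ █            ┃        
━━━━━━┃█ ██ █            ┃        
      ┃█ □  █            ┃        
      ┃██████            ┃        
      ┃Moves: 0  0/2     ┃        
      ┃                  ┃        
      ┃                  ┃        
      ┃                  ┃        
      ┃                  ┃        
      ┗━━━━━━━━━━━━━━━━━━┛        
                                  
                                  


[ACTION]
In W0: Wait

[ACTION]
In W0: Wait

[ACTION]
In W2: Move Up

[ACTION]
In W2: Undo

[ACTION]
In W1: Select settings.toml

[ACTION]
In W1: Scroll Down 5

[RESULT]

                      ┃           
──────────────────────┨           
━━━━━━━━━━━┓          ┃           
           ┃          ┃           
───────────┨          ┃           
pp.ini┏━━━━━━━━━━━━━━━━━━┓        
──────┃ Sokoban          ┃        
      ┠──────────────────┨        
      ┃██████            ┃        
      ┃█ ◎@□█            ┃        
      ┃█ █◎ █            ┃        
━━━━━━┃█ ██ █            ┃        
      ┃█ □  █            ┃        
      ┃██████            ┃        
      ┃Moves: 0  0/2     ┃        
      ┃                  ┃        
      ┃                  ┃        
      ┃                  ┃        
      ┃                  ┃        
      ┗━━━━━━━━━━━━━━━━━━┛        
                                  
                                  
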